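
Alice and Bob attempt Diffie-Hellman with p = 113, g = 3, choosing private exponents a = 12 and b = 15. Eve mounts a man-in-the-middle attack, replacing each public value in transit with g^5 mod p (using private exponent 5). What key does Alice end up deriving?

Alice receives Eve's public value M = 3^5 mod 113 instead of the honest one.
3^1 ≡ 3 (mod 113)
3^2 = (3^1)^2 ≡ 3^2 = 9 ≡ 9 (mod 113)
3^4 = (3^2)^2 ≡ 9^2 = 81 ≡ 81 (mod 113)
3^5 = 3^4 · 3^1 ≡ 81 · 3 ≡ 17 (mod 113).
So M = 17. Alice computes K = M^12 mod 113.
17^1 ≡ 17 (mod 113)
17^2 = (17^1)^2 ≡ 17^2 = 289 ≡ 63 (mod 113)
17^4 = (17^2)^2 ≡ 63^2 = 3969 ≡ 14 (mod 113)
17^8 = (17^4)^2 ≡ 14^2 = 196 ≡ 83 (mod 113)
17^12 = 17^8 · 17^4 ≡ 83 · 14 ≡ 32 (mod 113).

32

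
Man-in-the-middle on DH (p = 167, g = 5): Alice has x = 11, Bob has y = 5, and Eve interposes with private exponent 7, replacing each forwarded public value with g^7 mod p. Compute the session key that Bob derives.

160

Bob receives Eve's public value M = 5^7 mod 167 instead of the honest one.
5^1 ≡ 5 (mod 167)
5^2 = (5^1)^2 ≡ 5^2 = 25 ≡ 25 (mod 167)
5^4 = (5^2)^2 ≡ 25^2 = 625 ≡ 124 (mod 167)
5^7 = 5^4 · 5^2 · 5^1 ≡ 124 · 25 · 5 ≡ 136 (mod 167).
So M = 136. Bob computes K = M^5 mod 167.
136^1 ≡ 136 (mod 167)
136^2 = (136^1)^2 ≡ 136^2 = 18496 ≡ 126 (mod 167)
136^4 = (136^2)^2 ≡ 126^2 = 15876 ≡ 11 (mod 167)
136^5 = 136^4 · 136^1 ≡ 11 · 136 ≡ 160 (mod 167).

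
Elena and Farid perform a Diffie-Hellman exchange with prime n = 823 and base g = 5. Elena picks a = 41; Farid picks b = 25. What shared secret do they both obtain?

536

Elena sends A = g^a mod n = 5^41 mod 823.
5^1 ≡ 5 (mod 823)
5^2 = (5^1)^2 ≡ 5^2 = 25 ≡ 25 (mod 823)
5^4 = (5^2)^2 ≡ 25^2 = 625 ≡ 625 (mod 823)
5^8 = (5^4)^2 ≡ 625^2 = 390625 ≡ 523 (mod 823)
5^16 = (5^8)^2 ≡ 523^2 = 273529 ≡ 293 (mod 823)
5^32 = (5^16)^2 ≡ 293^2 = 85849 ≡ 257 (mod 823)
5^41 = 5^32 · 5^8 · 5^1 ≡ 257 · 523 · 5 ≡ 487 (mod 823).
So A = 487. Farid then computes K = A^b mod n = 487^25 mod 823.
487^1 ≡ 487 (mod 823)
487^2 = (487^1)^2 ≡ 487^2 = 237169 ≡ 145 (mod 823)
487^4 = (487^2)^2 ≡ 145^2 = 21025 ≡ 450 (mod 823)
487^8 = (487^4)^2 ≡ 450^2 = 202500 ≡ 42 (mod 823)
487^16 = (487^8)^2 ≡ 42^2 = 1764 ≡ 118 (mod 823)
487^25 = 487^16 · 487^8 · 487^1 ≡ 118 · 42 · 487 ≡ 536 (mod 823).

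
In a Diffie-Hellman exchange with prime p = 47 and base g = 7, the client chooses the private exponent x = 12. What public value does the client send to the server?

Public value = 7^12 (mod 47).
7^1 ≡ 7 (mod 47)
7^2 = (7^1)^2 ≡ 7^2 = 49 ≡ 2 (mod 47)
7^4 = (7^2)^2 ≡ 2^2 = 4 ≡ 4 (mod 47)
7^8 = (7^4)^2 ≡ 4^2 = 16 ≡ 16 (mod 47)
7^12 = 7^8 · 7^4 ≡ 16 · 4 ≡ 17 (mod 47).

17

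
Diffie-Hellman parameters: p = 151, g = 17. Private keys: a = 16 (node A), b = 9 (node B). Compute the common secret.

20

Node A sends A = g^a mod p = 17^16 mod 151.
17^1 ≡ 17 (mod 151)
17^2 = (17^1)^2 ≡ 17^2 = 289 ≡ 138 (mod 151)
17^4 = (17^2)^2 ≡ 138^2 = 19044 ≡ 18 (mod 151)
17^8 = (17^4)^2 ≡ 18^2 = 324 ≡ 22 (mod 151)
17^16 = (17^8)^2 ≡ 22^2 = 484 ≡ 31 (mod 151)
So A = 31. Node B then computes K = A^b mod p = 31^9 mod 151.
31^1 ≡ 31 (mod 151)
31^2 = (31^1)^2 ≡ 31^2 = 961 ≡ 55 (mod 151)
31^4 = (31^2)^2 ≡ 55^2 = 3025 ≡ 5 (mod 151)
31^8 = (31^4)^2 ≡ 5^2 = 25 ≡ 25 (mod 151)
31^9 = 31^8 · 31^1 ≡ 25 · 31 ≡ 20 (mod 151).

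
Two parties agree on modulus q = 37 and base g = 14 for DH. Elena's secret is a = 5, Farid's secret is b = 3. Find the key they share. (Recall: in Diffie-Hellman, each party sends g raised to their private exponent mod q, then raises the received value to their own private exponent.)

Farid sends B = g^b mod q = 14^3 mod 37.
14^1 ≡ 14 (mod 37)
14^2 = (14^1)^2 ≡ 14^2 = 196 ≡ 11 (mod 37)
14^3 = 14^2 · 14^1 ≡ 11 · 14 ≡ 6 (mod 37).
So B = 6. Elena then computes K = B^a mod q = 6^5 mod 37.
6^1 ≡ 6 (mod 37)
6^2 = (6^1)^2 ≡ 6^2 = 36 ≡ 36 (mod 37)
6^4 = (6^2)^2 ≡ 36^2 = 1296 ≡ 1 (mod 37)
6^5 = 6^4 · 6^1 ≡ 1 · 6 ≡ 6 (mod 37).

6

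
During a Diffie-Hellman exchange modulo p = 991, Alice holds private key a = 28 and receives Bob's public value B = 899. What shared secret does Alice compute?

Shared key K = 899^28 mod 991.
899^1 ≡ 899 (mod 991)
899^2 = (899^1)^2 ≡ 899^2 = 808201 ≡ 536 (mod 991)
899^4 = (899^2)^2 ≡ 536^2 = 287296 ≡ 897 (mod 991)
899^8 = (899^4)^2 ≡ 897^2 = 804609 ≡ 908 (mod 991)
899^16 = (899^8)^2 ≡ 908^2 = 824464 ≡ 943 (mod 991)
899^28 = 899^16 · 899^8 · 899^4 ≡ 943 · 908 · 897 ≡ 102 (mod 991).

102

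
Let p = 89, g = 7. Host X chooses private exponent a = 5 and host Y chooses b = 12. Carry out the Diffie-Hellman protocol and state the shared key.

73

Host X sends A = g^a mod p = 7^5 mod 89.
7^1 ≡ 7 (mod 89)
7^2 = (7^1)^2 ≡ 7^2 = 49 ≡ 49 (mod 89)
7^4 = (7^2)^2 ≡ 49^2 = 2401 ≡ 87 (mod 89)
7^5 = 7^4 · 7^1 ≡ 87 · 7 ≡ 75 (mod 89).
So A = 75. Host Y then computes K = A^b mod p = 75^12 mod 89.
75^1 ≡ 75 (mod 89)
75^2 = (75^1)^2 ≡ 75^2 = 5625 ≡ 18 (mod 89)
75^4 = (75^2)^2 ≡ 18^2 = 324 ≡ 57 (mod 89)
75^8 = (75^4)^2 ≡ 57^2 = 3249 ≡ 45 (mod 89)
75^12 = 75^8 · 75^4 ≡ 45 · 57 ≡ 73 (mod 89).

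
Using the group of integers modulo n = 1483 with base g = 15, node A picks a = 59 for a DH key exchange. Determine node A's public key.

1303

Public value = 15^59 mod 1483.
15^1 ≡ 15 (mod 1483)
15^2 = (15^1)^2 ≡ 15^2 = 225 ≡ 225 (mod 1483)
15^4 = (15^2)^2 ≡ 225^2 = 50625 ≡ 203 (mod 1483)
15^8 = (15^4)^2 ≡ 203^2 = 41209 ≡ 1168 (mod 1483)
15^16 = (15^8)^2 ≡ 1168^2 = 1364224 ≡ 1347 (mod 1483)
15^32 = (15^16)^2 ≡ 1347^2 = 1814409 ≡ 700 (mod 1483)
15^59 = 15^32 · 15^16 · 15^8 · 15^2 · 15^1 ≡ 700 · 1347 · 1168 · 225 · 15 ≡ 1303 (mod 1483).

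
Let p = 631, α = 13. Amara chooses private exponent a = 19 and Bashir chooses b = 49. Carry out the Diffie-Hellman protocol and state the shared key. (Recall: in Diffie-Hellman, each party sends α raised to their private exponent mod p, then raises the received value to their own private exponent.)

175

Amara sends A = α^a mod p = 13^19 mod 631.
13^1 ≡ 13 (mod 631)
13^2 = (13^1)^2 ≡ 13^2 = 169 ≡ 169 (mod 631)
13^4 = (13^2)^2 ≡ 169^2 = 28561 ≡ 166 (mod 631)
13^8 = (13^4)^2 ≡ 166^2 = 27556 ≡ 423 (mod 631)
13^16 = (13^8)^2 ≡ 423^2 = 178929 ≡ 356 (mod 631)
13^19 = 13^16 · 13^2 · 13^1 ≡ 356 · 169 · 13 ≡ 323 (mod 631).
So A = 323. Bashir then computes K = A^b mod p = 323^49 mod 631.
323^1 ≡ 323 (mod 631)
323^2 = (323^1)^2 ≡ 323^2 = 104329 ≡ 214 (mod 631)
323^4 = (323^2)^2 ≡ 214^2 = 45796 ≡ 364 (mod 631)
323^8 = (323^4)^2 ≡ 364^2 = 132496 ≡ 617 (mod 631)
323^16 = (323^8)^2 ≡ 617^2 = 380689 ≡ 196 (mod 631)
323^32 = (323^16)^2 ≡ 196^2 = 38416 ≡ 556 (mod 631)
323^49 = 323^32 · 323^16 · 323^1 ≡ 556 · 196 · 323 ≡ 175 (mod 631).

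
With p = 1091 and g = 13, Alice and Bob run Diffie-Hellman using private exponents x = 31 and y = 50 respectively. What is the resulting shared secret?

705

Bob sends B = g^y mod p = 13^50 mod 1091.
13^1 ≡ 13 (mod 1091)
13^2 = (13^1)^2 ≡ 13^2 = 169 ≡ 169 (mod 1091)
13^4 = (13^2)^2 ≡ 169^2 = 28561 ≡ 195 (mod 1091)
13^8 = (13^4)^2 ≡ 195^2 = 38025 ≡ 931 (mod 1091)
13^16 = (13^8)^2 ≡ 931^2 = 866761 ≡ 507 (mod 1091)
13^32 = (13^16)^2 ≡ 507^2 = 257049 ≡ 664 (mod 1091)
13^50 = 13^32 · 13^16 · 13^2 ≡ 664 · 507 · 169 ≡ 44 (mod 1091).
So B = 44. Alice then computes K = B^x mod p = 44^31 mod 1091.
44^1 ≡ 44 (mod 1091)
44^2 = (44^1)^2 ≡ 44^2 = 1936 ≡ 845 (mod 1091)
44^4 = (44^2)^2 ≡ 845^2 = 714025 ≡ 511 (mod 1091)
44^8 = (44^4)^2 ≡ 511^2 = 261121 ≡ 372 (mod 1091)
44^16 = (44^8)^2 ≡ 372^2 = 138384 ≡ 918 (mod 1091)
44^31 = 44^16 · 44^8 · 44^4 · 44^2 · 44^1 ≡ 918 · 372 · 511 · 845 · 44 ≡ 705 (mod 1091).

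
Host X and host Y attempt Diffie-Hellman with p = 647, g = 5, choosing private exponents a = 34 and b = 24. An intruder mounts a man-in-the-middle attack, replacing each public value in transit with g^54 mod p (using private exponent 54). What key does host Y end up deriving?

Host Y receives an intruder's public value M = 5^54 mod 647 instead of the honest one.
5^1 ≡ 5 (mod 647)
5^2 = (5^1)^2 ≡ 5^2 = 25 ≡ 25 (mod 647)
5^4 = (5^2)^2 ≡ 25^2 = 625 ≡ 625 (mod 647)
5^8 = (5^4)^2 ≡ 625^2 = 390625 ≡ 484 (mod 647)
5^16 = (5^8)^2 ≡ 484^2 = 234256 ≡ 42 (mod 647)
5^32 = (5^16)^2 ≡ 42^2 = 1764 ≡ 470 (mod 647)
5^54 = 5^32 · 5^16 · 5^4 · 5^2 ≡ 470 · 42 · 625 · 25 ≡ 307 (mod 647).
So M = 307. Host Y computes K = M^24 mod 647.
307^1 ≡ 307 (mod 647)
307^2 = (307^1)^2 ≡ 307^2 = 94249 ≡ 434 (mod 647)
307^4 = (307^2)^2 ≡ 434^2 = 188356 ≡ 79 (mod 647)
307^8 = (307^4)^2 ≡ 79^2 = 6241 ≡ 418 (mod 647)
307^16 = (307^8)^2 ≡ 418^2 = 174724 ≡ 34 (mod 647)
307^24 = 307^16 · 307^8 ≡ 34 · 418 ≡ 625 (mod 647).

625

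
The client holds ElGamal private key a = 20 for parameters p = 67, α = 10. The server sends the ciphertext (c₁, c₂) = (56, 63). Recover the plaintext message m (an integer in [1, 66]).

Shared mask s = c₁^a mod p = 56^20 mod 67.
56^1 ≡ 56 (mod 67)
56^2 = (56^1)^2 ≡ 56^2 = 3136 ≡ 54 (mod 67)
56^4 = (56^2)^2 ≡ 54^2 = 2916 ≡ 35 (mod 67)
56^8 = (56^4)^2 ≡ 35^2 = 1225 ≡ 19 (mod 67)
56^16 = (56^8)^2 ≡ 19^2 = 361 ≡ 26 (mod 67)
56^20 = 56^16 · 56^4 ≡ 26 · 35 ≡ 39 (mod 67).
So s = 39; s⁻¹ ≡ 55 (mod 67).
m = c₂ · s⁻¹ mod 67 = 63 · 55 mod 67 = 48.

48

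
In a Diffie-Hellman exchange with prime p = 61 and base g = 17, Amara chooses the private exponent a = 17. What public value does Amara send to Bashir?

Public value = 17^17 mod 61.
17^1 ≡ 17 (mod 61)
17^2 = (17^1)^2 ≡ 17^2 = 289 ≡ 45 (mod 61)
17^4 = (17^2)^2 ≡ 45^2 = 2025 ≡ 12 (mod 61)
17^8 = (17^4)^2 ≡ 12^2 = 144 ≡ 22 (mod 61)
17^16 = (17^8)^2 ≡ 22^2 = 484 ≡ 57 (mod 61)
17^17 = 17^16 · 17^1 ≡ 57 · 17 ≡ 54 (mod 61).

54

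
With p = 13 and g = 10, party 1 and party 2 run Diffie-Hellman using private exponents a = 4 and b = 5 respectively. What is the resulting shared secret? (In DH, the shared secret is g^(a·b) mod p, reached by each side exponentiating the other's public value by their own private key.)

9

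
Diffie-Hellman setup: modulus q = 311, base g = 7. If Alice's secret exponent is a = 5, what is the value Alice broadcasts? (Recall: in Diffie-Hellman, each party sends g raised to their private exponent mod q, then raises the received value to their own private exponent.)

13

Public value = 7^5 mod 311.
7^1 ≡ 7 (mod 311)
7^2 = (7^1)^2 ≡ 7^2 = 49 ≡ 49 (mod 311)
7^4 = (7^2)^2 ≡ 49^2 = 2401 ≡ 224 (mod 311)
7^5 = 7^4 · 7^1 ≡ 224 · 7 ≡ 13 (mod 311).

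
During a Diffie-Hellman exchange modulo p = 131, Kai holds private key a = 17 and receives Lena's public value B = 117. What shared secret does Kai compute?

46

Shared key K = 117^17 mod 131.
117^1 ≡ 117 (mod 131)
117^2 = (117^1)^2 ≡ 117^2 = 13689 ≡ 65 (mod 131)
117^4 = (117^2)^2 ≡ 65^2 = 4225 ≡ 33 (mod 131)
117^8 = (117^4)^2 ≡ 33^2 = 1089 ≡ 41 (mod 131)
117^16 = (117^8)^2 ≡ 41^2 = 1681 ≡ 109 (mod 131)
117^17 = 117^16 · 117^1 ≡ 109 · 117 ≡ 46 (mod 131).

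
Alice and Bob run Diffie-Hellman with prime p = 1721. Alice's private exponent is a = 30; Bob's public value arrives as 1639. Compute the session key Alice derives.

Shared key K = 1639^30 mod 1721.
1639^1 ≡ 1639 (mod 1721)
1639^2 = (1639^1)^2 ≡ 1639^2 = 2686321 ≡ 1561 (mod 1721)
1639^4 = (1639^2)^2 ≡ 1561^2 = 2436721 ≡ 1506 (mod 1721)
1639^8 = (1639^4)^2 ≡ 1506^2 = 2268036 ≡ 1479 (mod 1721)
1639^16 = (1639^8)^2 ≡ 1479^2 = 2187441 ≡ 50 (mod 1721)
1639^30 = 1639^16 · 1639^8 · 1639^4 · 1639^2 ≡ 50 · 1479 · 1506 · 1561 ≡ 1060 (mod 1721).

1060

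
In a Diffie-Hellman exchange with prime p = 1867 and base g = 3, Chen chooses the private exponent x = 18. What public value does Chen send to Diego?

Public value = 3^18 (mod 1867).
3^1 ≡ 3 (mod 1867)
3^2 = (3^1)^2 ≡ 3^2 = 9 ≡ 9 (mod 1867)
3^4 = (3^2)^2 ≡ 9^2 = 81 ≡ 81 (mod 1867)
3^8 = (3^4)^2 ≡ 81^2 = 6561 ≡ 960 (mod 1867)
3^16 = (3^8)^2 ≡ 960^2 = 921600 ≡ 1169 (mod 1867)
3^18 = 3^16 · 3^2 ≡ 1169 · 9 ≡ 1186 (mod 1867).

1186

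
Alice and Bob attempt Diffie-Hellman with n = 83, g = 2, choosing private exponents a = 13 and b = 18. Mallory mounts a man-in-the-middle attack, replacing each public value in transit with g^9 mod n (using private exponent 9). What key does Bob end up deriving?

21

Bob receives Mallory's public value M = 2^9 mod 83 instead of the honest one.
2^1 ≡ 2 (mod 83)
2^2 = (2^1)^2 ≡ 2^2 = 4 ≡ 4 (mod 83)
2^4 = (2^2)^2 ≡ 4^2 = 16 ≡ 16 (mod 83)
2^8 = (2^4)^2 ≡ 16^2 = 256 ≡ 7 (mod 83)
2^9 = 2^8 · 2^1 ≡ 7 · 2 ≡ 14 (mod 83).
So M = 14. Bob computes K = M^18 mod 83.
14^1 ≡ 14 (mod 83)
14^2 = (14^1)^2 ≡ 14^2 = 196 ≡ 30 (mod 83)
14^4 = (14^2)^2 ≡ 30^2 = 900 ≡ 70 (mod 83)
14^8 = (14^4)^2 ≡ 70^2 = 4900 ≡ 3 (mod 83)
14^16 = (14^8)^2 ≡ 3^2 = 9 ≡ 9 (mod 83)
14^18 = 14^16 · 14^2 ≡ 9 · 30 ≡ 21 (mod 83).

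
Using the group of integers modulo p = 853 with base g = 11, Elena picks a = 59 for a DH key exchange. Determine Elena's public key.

Public value = 11^59 mod 853.
11^1 ≡ 11 (mod 853)
11^2 = (11^1)^2 ≡ 11^2 = 121 ≡ 121 (mod 853)
11^4 = (11^2)^2 ≡ 121^2 = 14641 ≡ 140 (mod 853)
11^8 = (11^4)^2 ≡ 140^2 = 19600 ≡ 834 (mod 853)
11^16 = (11^8)^2 ≡ 834^2 = 695556 ≡ 361 (mod 853)
11^32 = (11^16)^2 ≡ 361^2 = 130321 ≡ 665 (mod 853)
11^59 = 11^32 · 11^16 · 11^8 · 11^2 · 11^1 ≡ 665 · 361 · 834 · 121 · 11 ≡ 229 (mod 853).

229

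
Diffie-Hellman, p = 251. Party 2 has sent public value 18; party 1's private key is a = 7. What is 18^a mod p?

Shared key K = 18^7 mod 251.
18^1 ≡ 18 (mod 251)
18^2 = (18^1)^2 ≡ 18^2 = 324 ≡ 73 (mod 251)
18^4 = (18^2)^2 ≡ 73^2 = 5329 ≡ 58 (mod 251)
18^7 = 18^4 · 18^2 · 18^1 ≡ 58 · 73 · 18 ≡ 159 (mod 251).

159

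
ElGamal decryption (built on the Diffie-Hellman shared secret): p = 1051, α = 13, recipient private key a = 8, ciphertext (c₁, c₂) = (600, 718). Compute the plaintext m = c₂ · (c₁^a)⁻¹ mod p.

Shared mask s = c₁^a mod p = 600^8 mod 1051.
600^1 ≡ 600 (mod 1051)
600^2 = (600^1)^2 ≡ 600^2 = 360000 ≡ 558 (mod 1051)
600^4 = (600^2)^2 ≡ 558^2 = 311364 ≡ 268 (mod 1051)
600^8 = (600^4)^2 ≡ 268^2 = 71824 ≡ 356 (mod 1051)
So s = 356; s⁻¹ ≡ 62 (mod 1051).
m = c₂ · s⁻¹ mod 1051 = 718 · 62 mod 1051 = 374.

374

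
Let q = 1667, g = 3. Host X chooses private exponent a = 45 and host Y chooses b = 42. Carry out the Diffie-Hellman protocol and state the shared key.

208

Host X sends A = g^a mod q = 3^45 mod 1667.
3^1 ≡ 3 (mod 1667)
3^2 = (3^1)^2 ≡ 3^2 = 9 ≡ 9 (mod 1667)
3^4 = (3^2)^2 ≡ 9^2 = 81 ≡ 81 (mod 1667)
3^8 = (3^4)^2 ≡ 81^2 = 6561 ≡ 1560 (mod 1667)
3^16 = (3^8)^2 ≡ 1560^2 = 2433600 ≡ 1447 (mod 1667)
3^32 = (3^16)^2 ≡ 1447^2 = 2093809 ≡ 57 (mod 1667)
3^45 = 3^32 · 3^8 · 3^4 · 3^1 ≡ 57 · 1560 · 81 · 3 ≡ 1573 (mod 1667).
So A = 1573. Host Y then computes K = A^b mod q = 1573^42 mod 1667.
1573^1 ≡ 1573 (mod 1667)
1573^2 = (1573^1)^2 ≡ 1573^2 = 2474329 ≡ 501 (mod 1667)
1573^4 = (1573^2)^2 ≡ 501^2 = 251001 ≡ 951 (mod 1667)
1573^8 = (1573^4)^2 ≡ 951^2 = 904401 ≡ 887 (mod 1667)
1573^16 = (1573^8)^2 ≡ 887^2 = 786769 ≡ 1612 (mod 1667)
1573^32 = (1573^16)^2 ≡ 1612^2 = 2598544 ≡ 1358 (mod 1667)
1573^42 = 1573^32 · 1573^8 · 1573^2 ≡ 1358 · 887 · 501 ≡ 208 (mod 1667).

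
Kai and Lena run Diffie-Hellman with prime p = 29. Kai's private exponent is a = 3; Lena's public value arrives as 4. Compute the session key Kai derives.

6

Shared key K = 4^3 mod 29.
4^1 ≡ 4 (mod 29)
4^2 = (4^1)^2 ≡ 4^2 = 16 ≡ 16 (mod 29)
4^3 = 4^2 · 4^1 ≡ 16 · 4 ≡ 6 (mod 29).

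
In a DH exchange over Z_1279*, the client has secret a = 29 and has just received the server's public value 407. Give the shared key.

Shared key K = 407^29 mod 1279.
407^1 ≡ 407 (mod 1279)
407^2 = (407^1)^2 ≡ 407^2 = 165649 ≡ 658 (mod 1279)
407^4 = (407^2)^2 ≡ 658^2 = 432964 ≡ 662 (mod 1279)
407^8 = (407^4)^2 ≡ 662^2 = 438244 ≡ 826 (mod 1279)
407^16 = (407^8)^2 ≡ 826^2 = 682276 ≡ 569 (mod 1279)
407^29 = 407^16 · 407^8 · 407^4 · 407^1 ≡ 569 · 826 · 662 · 407 ≡ 760 (mod 1279).

760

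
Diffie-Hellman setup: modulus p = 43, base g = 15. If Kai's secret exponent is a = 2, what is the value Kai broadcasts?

10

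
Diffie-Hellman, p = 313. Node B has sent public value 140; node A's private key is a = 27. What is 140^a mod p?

Shared key K = 140^27 mod 313.
140^1 ≡ 140 (mod 313)
140^2 = (140^1)^2 ≡ 140^2 = 19600 ≡ 194 (mod 313)
140^4 = (140^2)^2 ≡ 194^2 = 37636 ≡ 76 (mod 313)
140^8 = (140^4)^2 ≡ 76^2 = 5776 ≡ 142 (mod 313)
140^16 = (140^8)^2 ≡ 142^2 = 20164 ≡ 132 (mod 313)
140^27 = 140^16 · 140^8 · 140^2 · 140^1 ≡ 132 · 142 · 194 · 140 ≡ 52 (mod 313).

52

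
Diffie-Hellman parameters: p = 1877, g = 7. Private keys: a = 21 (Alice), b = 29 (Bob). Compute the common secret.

Bob sends B = g^b mod p = 7^29 mod 1877.
7^1 ≡ 7 (mod 1877)
7^2 = (7^1)^2 ≡ 7^2 = 49 ≡ 49 (mod 1877)
7^4 = (7^2)^2 ≡ 49^2 = 2401 ≡ 524 (mod 1877)
7^8 = (7^4)^2 ≡ 524^2 = 274576 ≡ 534 (mod 1877)
7^16 = (7^8)^2 ≡ 534^2 = 285156 ≡ 1729 (mod 1877)
7^29 = 7^16 · 7^8 · 7^4 · 7^1 ≡ 1729 · 534 · 524 · 7 ≡ 135 (mod 1877).
So B = 135. Alice then computes K = B^a mod p = 135^21 mod 1877.
135^1 ≡ 135 (mod 1877)
135^2 = (135^1)^2 ≡ 135^2 = 18225 ≡ 1332 (mod 1877)
135^4 = (135^2)^2 ≡ 1332^2 = 1774224 ≡ 459 (mod 1877)
135^8 = (135^4)^2 ≡ 459^2 = 210681 ≡ 457 (mod 1877)
135^16 = (135^8)^2 ≡ 457^2 = 208849 ≡ 502 (mod 1877)
135^21 = 135^16 · 135^4 · 135^1 ≡ 502 · 459 · 135 ≡ 786 (mod 1877).

786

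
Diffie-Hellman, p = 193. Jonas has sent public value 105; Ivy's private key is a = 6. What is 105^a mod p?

Shared key K = 105^6 mod 193.
105^1 ≡ 105 (mod 193)
105^2 = (105^1)^2 ≡ 105^2 = 11025 ≡ 24 (mod 193)
105^4 = (105^2)^2 ≡ 24^2 = 576 ≡ 190 (mod 193)
105^6 = 105^4 · 105^2 ≡ 190 · 24 ≡ 121 (mod 193).

121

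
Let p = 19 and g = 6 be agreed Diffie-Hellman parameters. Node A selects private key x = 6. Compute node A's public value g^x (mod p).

Public value = 6^6 (mod 19).
6^1 ≡ 6 (mod 19)
6^2 = (6^1)^2 ≡ 6^2 = 36 ≡ 17 (mod 19)
6^4 = (6^2)^2 ≡ 17^2 = 289 ≡ 4 (mod 19)
6^6 = 6^4 · 6^2 ≡ 4 · 17 ≡ 11 (mod 19).

11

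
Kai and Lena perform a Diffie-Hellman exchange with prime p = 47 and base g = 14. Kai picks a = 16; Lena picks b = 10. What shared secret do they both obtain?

37

Lena sends B = g^b mod p = 14^10 mod 47.
14^1 ≡ 14 (mod 47)
14^2 = (14^1)^2 ≡ 14^2 = 196 ≡ 8 (mod 47)
14^4 = (14^2)^2 ≡ 8^2 = 64 ≡ 17 (mod 47)
14^8 = (14^4)^2 ≡ 17^2 = 289 ≡ 7 (mod 47)
14^10 = 14^8 · 14^2 ≡ 7 · 8 ≡ 9 (mod 47).
So B = 9. Kai then computes K = B^a mod p = 9^16 mod 47.
9^1 ≡ 9 (mod 47)
9^2 = (9^1)^2 ≡ 9^2 = 81 ≡ 34 (mod 47)
9^4 = (9^2)^2 ≡ 34^2 = 1156 ≡ 28 (mod 47)
9^8 = (9^4)^2 ≡ 28^2 = 784 ≡ 32 (mod 47)
9^16 = (9^8)^2 ≡ 32^2 = 1024 ≡ 37 (mod 47)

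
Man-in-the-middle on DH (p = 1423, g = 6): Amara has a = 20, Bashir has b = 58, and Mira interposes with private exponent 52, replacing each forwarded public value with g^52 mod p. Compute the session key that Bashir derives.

Bashir receives Mira's public value M = 6^52 mod 1423 instead of the honest one.
6^1 ≡ 6 (mod 1423)
6^2 = (6^1)^2 ≡ 6^2 = 36 ≡ 36 (mod 1423)
6^4 = (6^2)^2 ≡ 36^2 = 1296 ≡ 1296 (mod 1423)
6^8 = (6^4)^2 ≡ 1296^2 = 1679616 ≡ 476 (mod 1423)
6^16 = (6^8)^2 ≡ 476^2 = 226576 ≡ 319 (mod 1423)
6^32 = (6^16)^2 ≡ 319^2 = 101761 ≡ 728 (mod 1423)
6^52 = 6^32 · 6^16 · 6^4 ≡ 728 · 319 · 1296 ≡ 1057 (mod 1423).
So M = 1057. Bashir computes K = M^58 mod 1423.
1057^1 ≡ 1057 (mod 1423)
1057^2 = (1057^1)^2 ≡ 1057^2 = 1117249 ≡ 194 (mod 1423)
1057^4 = (1057^2)^2 ≡ 194^2 = 37636 ≡ 638 (mod 1423)
1057^8 = (1057^4)^2 ≡ 638^2 = 407044 ≡ 66 (mod 1423)
1057^16 = (1057^8)^2 ≡ 66^2 = 4356 ≡ 87 (mod 1423)
1057^32 = (1057^16)^2 ≡ 87^2 = 7569 ≡ 454 (mod 1423)
1057^58 = 1057^32 · 1057^16 · 1057^8 · 1057^2 ≡ 454 · 87 · 66 · 194 ≡ 1038 (mod 1423).

1038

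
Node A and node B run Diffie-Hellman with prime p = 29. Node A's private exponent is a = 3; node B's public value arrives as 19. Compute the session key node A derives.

15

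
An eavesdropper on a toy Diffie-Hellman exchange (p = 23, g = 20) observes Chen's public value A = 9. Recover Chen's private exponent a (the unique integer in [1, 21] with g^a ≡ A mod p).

Try successive powers of 20 modulo 23:
20^1 ≡ 20
20^2 ≡ 9
Found: a = 2.

2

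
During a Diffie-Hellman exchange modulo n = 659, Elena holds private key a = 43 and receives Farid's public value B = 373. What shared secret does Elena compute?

274

Shared key K = 373^43 mod 659.
373^1 ≡ 373 (mod 659)
373^2 = (373^1)^2 ≡ 373^2 = 139129 ≡ 80 (mod 659)
373^4 = (373^2)^2 ≡ 80^2 = 6400 ≡ 469 (mod 659)
373^8 = (373^4)^2 ≡ 469^2 = 219961 ≡ 514 (mod 659)
373^16 = (373^8)^2 ≡ 514^2 = 264196 ≡ 596 (mod 659)
373^32 = (373^16)^2 ≡ 596^2 = 355216 ≡ 15 (mod 659)
373^43 = 373^32 · 373^8 · 373^2 · 373^1 ≡ 15 · 514 · 80 · 373 ≡ 274 (mod 659).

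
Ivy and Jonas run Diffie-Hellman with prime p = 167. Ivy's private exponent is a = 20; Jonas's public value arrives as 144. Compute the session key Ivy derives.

Shared key K = 144^20 mod 167.
144^1 ≡ 144 (mod 167)
144^2 = (144^1)^2 ≡ 144^2 = 20736 ≡ 28 (mod 167)
144^4 = (144^2)^2 ≡ 28^2 = 784 ≡ 116 (mod 167)
144^8 = (144^4)^2 ≡ 116^2 = 13456 ≡ 96 (mod 167)
144^16 = (144^8)^2 ≡ 96^2 = 9216 ≡ 31 (mod 167)
144^20 = 144^16 · 144^4 ≡ 31 · 116 ≡ 89 (mod 167).

89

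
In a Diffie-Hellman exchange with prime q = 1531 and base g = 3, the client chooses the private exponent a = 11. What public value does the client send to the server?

1082

Public value = 3^11 (mod 1531).
3^1 ≡ 3 (mod 1531)
3^2 = (3^1)^2 ≡ 3^2 = 9 ≡ 9 (mod 1531)
3^4 = (3^2)^2 ≡ 9^2 = 81 ≡ 81 (mod 1531)
3^8 = (3^4)^2 ≡ 81^2 = 6561 ≡ 437 (mod 1531)
3^11 = 3^8 · 3^2 · 3^1 ≡ 437 · 9 · 3 ≡ 1082 (mod 1531).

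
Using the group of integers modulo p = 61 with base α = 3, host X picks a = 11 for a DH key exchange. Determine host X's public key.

3

Public value = 3^11 mod 61.
3^1 ≡ 3 (mod 61)
3^2 = (3^1)^2 ≡ 3^2 = 9 ≡ 9 (mod 61)
3^4 = (3^2)^2 ≡ 9^2 = 81 ≡ 20 (mod 61)
3^8 = (3^4)^2 ≡ 20^2 = 400 ≡ 34 (mod 61)
3^11 = 3^8 · 3^2 · 3^1 ≡ 34 · 9 · 3 ≡ 3 (mod 61).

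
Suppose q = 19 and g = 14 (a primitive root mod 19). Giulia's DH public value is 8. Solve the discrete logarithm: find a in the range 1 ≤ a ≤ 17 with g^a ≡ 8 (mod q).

3

Try successive powers of 14 modulo 19:
14^1 ≡ 14
14^2 ≡ 6
14^3 ≡ 8
Found: a = 3.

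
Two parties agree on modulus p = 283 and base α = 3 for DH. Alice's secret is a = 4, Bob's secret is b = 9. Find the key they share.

Bob sends B = α^b mod p = 3^9 mod 283.
3^1 ≡ 3 (mod 283)
3^2 = (3^1)^2 ≡ 3^2 = 9 ≡ 9 (mod 283)
3^4 = (3^2)^2 ≡ 9^2 = 81 ≡ 81 (mod 283)
3^8 = (3^4)^2 ≡ 81^2 = 6561 ≡ 52 (mod 283)
3^9 = 3^8 · 3^1 ≡ 52 · 3 ≡ 156 (mod 283).
So B = 156. Alice then computes K = B^a mod p = 156^4 mod 283.
156^1 ≡ 156 (mod 283)
156^2 = (156^1)^2 ≡ 156^2 = 24336 ≡ 281 (mod 283)
156^4 = (156^2)^2 ≡ 281^2 = 78961 ≡ 4 (mod 283)

4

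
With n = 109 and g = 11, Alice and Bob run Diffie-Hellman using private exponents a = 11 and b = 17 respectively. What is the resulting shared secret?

30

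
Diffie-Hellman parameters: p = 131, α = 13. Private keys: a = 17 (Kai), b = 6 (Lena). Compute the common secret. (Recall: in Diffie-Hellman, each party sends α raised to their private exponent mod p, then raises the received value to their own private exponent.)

Kai sends A = α^a mod p = 13^17 mod 131.
13^1 ≡ 13 (mod 131)
13^2 = (13^1)^2 ≡ 13^2 = 169 ≡ 38 (mod 131)
13^4 = (13^2)^2 ≡ 38^2 = 1444 ≡ 3 (mod 131)
13^8 = (13^4)^2 ≡ 3^2 = 9 ≡ 9 (mod 131)
13^16 = (13^8)^2 ≡ 9^2 = 81 ≡ 81 (mod 131)
13^17 = 13^16 · 13^1 ≡ 81 · 13 ≡ 5 (mod 131).
So A = 5. Lena then computes K = A^b mod p = 5^6 mod 131.
5^1 ≡ 5 (mod 131)
5^2 = (5^1)^2 ≡ 5^2 = 25 ≡ 25 (mod 131)
5^4 = (5^2)^2 ≡ 25^2 = 625 ≡ 101 (mod 131)
5^6 = 5^4 · 5^2 ≡ 101 · 25 ≡ 36 (mod 131).

36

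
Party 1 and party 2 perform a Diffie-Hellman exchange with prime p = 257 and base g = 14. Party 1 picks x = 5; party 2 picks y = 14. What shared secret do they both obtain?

Party 2 sends B = g^y mod p = 14^14 mod 257.
14^1 ≡ 14 (mod 257)
14^2 = (14^1)^2 ≡ 14^2 = 196 ≡ 196 (mod 257)
14^4 = (14^2)^2 ≡ 196^2 = 38416 ≡ 123 (mod 257)
14^8 = (14^4)^2 ≡ 123^2 = 15129 ≡ 223 (mod 257)
14^14 = 14^8 · 14^4 · 14^2 ≡ 223 · 123 · 196 ≡ 158 (mod 257).
So B = 158. Party 1 then computes K = B^x mod p = 158^5 mod 257.
158^1 ≡ 158 (mod 257)
158^2 = (158^1)^2 ≡ 158^2 = 24964 ≡ 35 (mod 257)
158^4 = (158^2)^2 ≡ 35^2 = 1225 ≡ 197 (mod 257)
158^5 = 158^4 · 158^1 ≡ 197 · 158 ≡ 29 (mod 257).

29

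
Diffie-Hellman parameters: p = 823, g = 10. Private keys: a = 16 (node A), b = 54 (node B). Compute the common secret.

79

Node B sends B = g^b mod p = 10^54 mod 823.
10^1 ≡ 10 (mod 823)
10^2 = (10^1)^2 ≡ 10^2 = 100 ≡ 100 (mod 823)
10^4 = (10^2)^2 ≡ 100^2 = 10000 ≡ 124 (mod 823)
10^8 = (10^4)^2 ≡ 124^2 = 15376 ≡ 562 (mod 823)
10^16 = (10^8)^2 ≡ 562^2 = 315844 ≡ 635 (mod 823)
10^32 = (10^16)^2 ≡ 635^2 = 403225 ≡ 778 (mod 823)
10^54 = 10^32 · 10^16 · 10^4 · 10^2 ≡ 778 · 635 · 124 · 100 ≡ 305 (mod 823).
So B = 305. Node A then computes K = B^a mod p = 305^16 mod 823.
305^1 ≡ 305 (mod 823)
305^2 = (305^1)^2 ≡ 305^2 = 93025 ≡ 26 (mod 823)
305^4 = (305^2)^2 ≡ 26^2 = 676 ≡ 676 (mod 823)
305^8 = (305^4)^2 ≡ 676^2 = 456976 ≡ 211 (mod 823)
305^16 = (305^8)^2 ≡ 211^2 = 44521 ≡ 79 (mod 823)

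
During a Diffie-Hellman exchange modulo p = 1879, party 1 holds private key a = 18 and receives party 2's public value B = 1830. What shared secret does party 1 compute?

1609

Shared key K = 1830^18 mod 1879.
1830^1 ≡ 1830 (mod 1879)
1830^2 = (1830^1)^2 ≡ 1830^2 = 3348900 ≡ 522 (mod 1879)
1830^4 = (1830^2)^2 ≡ 522^2 = 272484 ≡ 29 (mod 1879)
1830^8 = (1830^4)^2 ≡ 29^2 = 841 ≡ 841 (mod 1879)
1830^16 = (1830^8)^2 ≡ 841^2 = 707281 ≡ 777 (mod 1879)
1830^18 = 1830^16 · 1830^2 ≡ 777 · 522 ≡ 1609 (mod 1879).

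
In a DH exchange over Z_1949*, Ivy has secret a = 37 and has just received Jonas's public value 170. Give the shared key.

Shared key K = 170^37 mod 1949.
170^1 ≡ 170 (mod 1949)
170^2 = (170^1)^2 ≡ 170^2 = 28900 ≡ 1614 (mod 1949)
170^4 = (170^2)^2 ≡ 1614^2 = 2604996 ≡ 1132 (mod 1949)
170^8 = (170^4)^2 ≡ 1132^2 = 1281424 ≡ 931 (mod 1949)
170^16 = (170^8)^2 ≡ 931^2 = 866761 ≡ 1405 (mod 1949)
170^32 = (170^16)^2 ≡ 1405^2 = 1974025 ≡ 1637 (mod 1949)
170^37 = 170^32 · 170^4 · 170^1 ≡ 1637 · 1132 · 170 ≡ 1563 (mod 1949).

1563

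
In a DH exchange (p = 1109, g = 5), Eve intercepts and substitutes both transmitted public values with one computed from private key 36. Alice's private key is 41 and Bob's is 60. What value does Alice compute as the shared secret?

Alice receives Eve's public value M = 5^36 mod 1109 instead of the honest one.
5^1 ≡ 5 (mod 1109)
5^2 = (5^1)^2 ≡ 5^2 = 25 ≡ 25 (mod 1109)
5^4 = (5^2)^2 ≡ 25^2 = 625 ≡ 625 (mod 1109)
5^8 = (5^4)^2 ≡ 625^2 = 390625 ≡ 257 (mod 1109)
5^16 = (5^8)^2 ≡ 257^2 = 66049 ≡ 618 (mod 1109)
5^32 = (5^16)^2 ≡ 618^2 = 381924 ≡ 428 (mod 1109)
5^36 = 5^32 · 5^4 ≡ 428 · 625 ≡ 231 (mod 1109).
So M = 231. Alice computes K = M^41 mod 1109.
231^1 ≡ 231 (mod 1109)
231^2 = (231^1)^2 ≡ 231^2 = 53361 ≡ 129 (mod 1109)
231^4 = (231^2)^2 ≡ 129^2 = 16641 ≡ 6 (mod 1109)
231^8 = (231^4)^2 ≡ 6^2 = 36 ≡ 36 (mod 1109)
231^16 = (231^8)^2 ≡ 36^2 = 1296 ≡ 187 (mod 1109)
231^32 = (231^16)^2 ≡ 187^2 = 34969 ≡ 590 (mod 1109)
231^41 = 231^32 · 231^8 · 231^1 ≡ 590 · 36 · 231 ≡ 224 (mod 1109).

224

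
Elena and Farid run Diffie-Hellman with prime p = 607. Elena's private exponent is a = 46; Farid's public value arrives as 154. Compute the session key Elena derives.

Shared key K = 154^46 mod 607.
154^1 ≡ 154 (mod 607)
154^2 = (154^1)^2 ≡ 154^2 = 23716 ≡ 43 (mod 607)
154^4 = (154^2)^2 ≡ 43^2 = 1849 ≡ 28 (mod 607)
154^8 = (154^4)^2 ≡ 28^2 = 784 ≡ 177 (mod 607)
154^16 = (154^8)^2 ≡ 177^2 = 31329 ≡ 372 (mod 607)
154^32 = (154^16)^2 ≡ 372^2 = 138384 ≡ 595 (mod 607)
154^46 = 154^32 · 154^8 · 154^4 · 154^2 ≡ 595 · 177 · 28 · 43 ≡ 602 (mod 607).

602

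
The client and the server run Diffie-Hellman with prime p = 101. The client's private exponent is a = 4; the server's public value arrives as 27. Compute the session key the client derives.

80

Shared key K = 27^4 mod 101.
27^1 ≡ 27 (mod 101)
27^2 = (27^1)^2 ≡ 27^2 = 729 ≡ 22 (mod 101)
27^4 = (27^2)^2 ≡ 22^2 = 484 ≡ 80 (mod 101)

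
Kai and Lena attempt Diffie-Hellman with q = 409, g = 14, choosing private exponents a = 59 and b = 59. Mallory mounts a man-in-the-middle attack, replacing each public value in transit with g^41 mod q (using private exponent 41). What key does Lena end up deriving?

63

Lena receives Mallory's public value M = 14^41 mod 409 instead of the honest one.
14^1 ≡ 14 (mod 409)
14^2 = (14^1)^2 ≡ 14^2 = 196 ≡ 196 (mod 409)
14^4 = (14^2)^2 ≡ 196^2 = 38416 ≡ 379 (mod 409)
14^8 = (14^4)^2 ≡ 379^2 = 143641 ≡ 82 (mod 409)
14^16 = (14^8)^2 ≡ 82^2 = 6724 ≡ 180 (mod 409)
14^32 = (14^16)^2 ≡ 180^2 = 32400 ≡ 89 (mod 409)
14^41 = 14^32 · 14^8 · 14^1 ≡ 89 · 82 · 14 ≡ 331 (mod 409).
So M = 331. Lena computes K = M^59 mod 409.
331^1 ≡ 331 (mod 409)
331^2 = (331^1)^2 ≡ 331^2 = 109561 ≡ 358 (mod 409)
331^4 = (331^2)^2 ≡ 358^2 = 128164 ≡ 147 (mod 409)
331^8 = (331^4)^2 ≡ 147^2 = 21609 ≡ 341 (mod 409)
331^16 = (331^8)^2 ≡ 341^2 = 116281 ≡ 125 (mod 409)
331^32 = (331^16)^2 ≡ 125^2 = 15625 ≡ 83 (mod 409)
331^59 = 331^32 · 331^16 · 331^8 · 331^2 · 331^1 ≡ 83 · 125 · 341 · 358 · 331 ≡ 63 (mod 409).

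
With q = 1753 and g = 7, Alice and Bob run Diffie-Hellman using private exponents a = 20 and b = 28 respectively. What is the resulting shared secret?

1284

Bob sends B = g^b mod q = 7^28 mod 1753.
7^1 ≡ 7 (mod 1753)
7^2 = (7^1)^2 ≡ 7^2 = 49 ≡ 49 (mod 1753)
7^4 = (7^2)^2 ≡ 49^2 = 2401 ≡ 648 (mod 1753)
7^8 = (7^4)^2 ≡ 648^2 = 419904 ≡ 937 (mod 1753)
7^16 = (7^8)^2 ≡ 937^2 = 877969 ≡ 1469 (mod 1753)
7^28 = 7^16 · 7^8 · 7^4 ≡ 1469 · 937 · 648 ≡ 1120 (mod 1753).
So B = 1120. Alice then computes K = B^a mod q = 1120^20 mod 1753.
1120^1 ≡ 1120 (mod 1753)
1120^2 = (1120^1)^2 ≡ 1120^2 = 1254400 ≡ 1005 (mod 1753)
1120^4 = (1120^2)^2 ≡ 1005^2 = 1010025 ≡ 297 (mod 1753)
1120^8 = (1120^4)^2 ≡ 297^2 = 88209 ≡ 559 (mod 1753)
1120^16 = (1120^8)^2 ≡ 559^2 = 312481 ≡ 447 (mod 1753)
1120^20 = 1120^16 · 1120^4 ≡ 447 · 297 ≡ 1284 (mod 1753).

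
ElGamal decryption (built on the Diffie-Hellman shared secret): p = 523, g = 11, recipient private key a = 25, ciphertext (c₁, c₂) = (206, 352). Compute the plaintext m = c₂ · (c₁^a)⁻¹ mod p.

330

Shared mask s = c₁^a mod p = 206^25 mod 523.
206^1 ≡ 206 (mod 523)
206^2 = (206^1)^2 ≡ 206^2 = 42436 ≡ 73 (mod 523)
206^4 = (206^2)^2 ≡ 73^2 = 5329 ≡ 99 (mod 523)
206^8 = (206^4)^2 ≡ 99^2 = 9801 ≡ 387 (mod 523)
206^16 = (206^8)^2 ≡ 387^2 = 149769 ≡ 191 (mod 523)
206^25 = 206^16 · 206^8 · 206^1 ≡ 191 · 387 · 206 ≡ 280 (mod 523).
So s = 280; s⁻¹ ≡ 99 (mod 523).
m = c₂ · s⁻¹ mod 523 = 352 · 99 mod 523 = 330.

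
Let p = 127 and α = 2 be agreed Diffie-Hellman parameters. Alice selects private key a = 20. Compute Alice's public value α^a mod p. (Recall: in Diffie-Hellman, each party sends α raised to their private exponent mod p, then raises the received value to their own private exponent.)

64

Public value = 2^20 mod 127.
2^1 ≡ 2 (mod 127)
2^2 = (2^1)^2 ≡ 2^2 = 4 ≡ 4 (mod 127)
2^4 = (2^2)^2 ≡ 4^2 = 16 ≡ 16 (mod 127)
2^8 = (2^4)^2 ≡ 16^2 = 256 ≡ 2 (mod 127)
2^16 = (2^8)^2 ≡ 2^2 = 4 ≡ 4 (mod 127)
2^20 = 2^16 · 2^4 ≡ 4 · 16 ≡ 64 (mod 127).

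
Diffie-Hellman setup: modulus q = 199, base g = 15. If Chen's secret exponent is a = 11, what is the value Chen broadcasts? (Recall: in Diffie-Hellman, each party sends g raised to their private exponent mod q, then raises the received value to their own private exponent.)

21

Public value = 15^11 mod 199.
15^1 ≡ 15 (mod 199)
15^2 = (15^1)^2 ≡ 15^2 = 225 ≡ 26 (mod 199)
15^4 = (15^2)^2 ≡ 26^2 = 676 ≡ 79 (mod 199)
15^8 = (15^4)^2 ≡ 79^2 = 6241 ≡ 72 (mod 199)
15^11 = 15^8 · 15^2 · 15^1 ≡ 72 · 26 · 15 ≡ 21 (mod 199).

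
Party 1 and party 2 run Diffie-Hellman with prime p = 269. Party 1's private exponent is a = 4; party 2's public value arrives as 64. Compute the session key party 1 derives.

224

Shared key K = 64^4 mod 269.
64^1 ≡ 64 (mod 269)
64^2 = (64^1)^2 ≡ 64^2 = 4096 ≡ 61 (mod 269)
64^4 = (64^2)^2 ≡ 61^2 = 3721 ≡ 224 (mod 269)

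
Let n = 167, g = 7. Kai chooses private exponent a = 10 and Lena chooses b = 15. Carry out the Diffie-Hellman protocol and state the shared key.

Kai sends A = g^a mod n = 7^10 mod 167.
7^1 ≡ 7 (mod 167)
7^2 = (7^1)^2 ≡ 7^2 = 49 ≡ 49 (mod 167)
7^4 = (7^2)^2 ≡ 49^2 = 2401 ≡ 63 (mod 167)
7^8 = (7^4)^2 ≡ 63^2 = 3969 ≡ 128 (mod 167)
7^10 = 7^8 · 7^2 ≡ 128 · 49 ≡ 93 (mod 167).
So A = 93. Lena then computes K = A^b mod n = 93^15 mod 167.
93^1 ≡ 93 (mod 167)
93^2 = (93^1)^2 ≡ 93^2 = 8649 ≡ 132 (mod 167)
93^4 = (93^2)^2 ≡ 132^2 = 17424 ≡ 56 (mod 167)
93^8 = (93^4)^2 ≡ 56^2 = 3136 ≡ 130 (mod 167)
93^15 = 93^8 · 93^4 · 93^2 · 93^1 ≡ 130 · 56 · 132 · 93 ≡ 65 (mod 167).

65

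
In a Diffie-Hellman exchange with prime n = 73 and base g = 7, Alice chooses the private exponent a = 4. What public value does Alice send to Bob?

65

Public value = 7^4 (mod 73).
7^1 ≡ 7 (mod 73)
7^2 = (7^1)^2 ≡ 7^2 = 49 ≡ 49 (mod 73)
7^4 = (7^2)^2 ≡ 49^2 = 2401 ≡ 65 (mod 73)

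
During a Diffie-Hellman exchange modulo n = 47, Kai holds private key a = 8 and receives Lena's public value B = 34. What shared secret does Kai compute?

37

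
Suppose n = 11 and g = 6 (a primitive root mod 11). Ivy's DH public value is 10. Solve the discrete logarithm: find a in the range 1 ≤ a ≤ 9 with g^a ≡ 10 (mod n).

5

Try successive powers of 6 modulo 11:
6^1 ≡ 6
6^2 ≡ 3
6^3 ≡ 7
6^4 ≡ 9
6^5 ≡ 10
Found: a = 5.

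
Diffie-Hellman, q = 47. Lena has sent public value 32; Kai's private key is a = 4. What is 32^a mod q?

6

Shared key K = 32^4 mod 47.
32^1 ≡ 32 (mod 47)
32^2 = (32^1)^2 ≡ 32^2 = 1024 ≡ 37 (mod 47)
32^4 = (32^2)^2 ≡ 37^2 = 1369 ≡ 6 (mod 47)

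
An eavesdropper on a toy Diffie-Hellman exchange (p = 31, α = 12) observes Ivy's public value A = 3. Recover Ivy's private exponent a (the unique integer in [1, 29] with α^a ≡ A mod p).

Try successive powers of 12 modulo 31:
12^1 ≡ 12
12^2 ≡ 20
12^3 ≡ 23
12^4 ≡ 28
12^5 ≡ 26
12^6 ≡ 2
12^7 ≡ 24
12^8 ≡ 9
12^9 ≡ 15
12^10 ≡ 25
12^11 ≡ 21
12^12 ≡ 4
12^13 ≡ 17
12^14 ≡ 18
12^15 ≡ 30
12^16 ≡ 19
12^17 ≡ 11
12^18 ≡ 8
12^19 ≡ 3
Found: a = 19.

19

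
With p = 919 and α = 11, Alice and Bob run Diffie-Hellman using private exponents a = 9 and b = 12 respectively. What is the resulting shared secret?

Bob sends B = α^b mod p = 11^12 mod 919.
11^1 ≡ 11 (mod 919)
11^2 = (11^1)^2 ≡ 11^2 = 121 ≡ 121 (mod 919)
11^4 = (11^2)^2 ≡ 121^2 = 14641 ≡ 856 (mod 919)
11^8 = (11^4)^2 ≡ 856^2 = 732736 ≡ 293 (mod 919)
11^12 = 11^8 · 11^4 ≡ 293 · 856 ≡ 840 (mod 919).
So B = 840. Alice then computes K = B^a mod p = 840^9 mod 919.
840^1 ≡ 840 (mod 919)
840^2 = (840^1)^2 ≡ 840^2 = 705600 ≡ 727 (mod 919)
840^4 = (840^2)^2 ≡ 727^2 = 528529 ≡ 104 (mod 919)
840^8 = (840^4)^2 ≡ 104^2 = 10816 ≡ 707 (mod 919)
840^9 = 840^8 · 840^1 ≡ 707 · 840 ≡ 206 (mod 919).

206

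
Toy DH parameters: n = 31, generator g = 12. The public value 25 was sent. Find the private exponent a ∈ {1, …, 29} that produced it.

Try successive powers of 12 modulo 31:
12^1 ≡ 12
12^2 ≡ 20
12^3 ≡ 23
12^4 ≡ 28
12^5 ≡ 26
12^6 ≡ 2
12^7 ≡ 24
12^8 ≡ 9
12^9 ≡ 15
12^10 ≡ 25
Found: a = 10.

10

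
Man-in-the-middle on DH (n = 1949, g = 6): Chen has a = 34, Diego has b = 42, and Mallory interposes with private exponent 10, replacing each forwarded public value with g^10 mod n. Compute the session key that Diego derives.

Diego receives Mallory's public value M = 6^10 mod 1949 instead of the honest one.
6^1 ≡ 6 (mod 1949)
6^2 = (6^1)^2 ≡ 6^2 = 36 ≡ 36 (mod 1949)
6^4 = (6^2)^2 ≡ 36^2 = 1296 ≡ 1296 (mod 1949)
6^8 = (6^4)^2 ≡ 1296^2 = 1679616 ≡ 1527 (mod 1949)
6^10 = 6^8 · 6^2 ≡ 1527 · 36 ≡ 400 (mod 1949).
So M = 400. Diego computes K = M^42 mod 1949.
400^1 ≡ 400 (mod 1949)
400^2 = (400^1)^2 ≡ 400^2 = 160000 ≡ 182 (mod 1949)
400^4 = (400^2)^2 ≡ 182^2 = 33124 ≡ 1940 (mod 1949)
400^8 = (400^4)^2 ≡ 1940^2 = 3763600 ≡ 81 (mod 1949)
400^16 = (400^8)^2 ≡ 81^2 = 6561 ≡ 714 (mod 1949)
400^32 = (400^16)^2 ≡ 714^2 = 509796 ≡ 1107 (mod 1949)
400^42 = 400^32 · 400^8 · 400^2 ≡ 1107 · 81 · 182 ≡ 417 (mod 1949).

417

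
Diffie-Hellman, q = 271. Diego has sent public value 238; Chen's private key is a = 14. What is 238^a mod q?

Shared key K = 238^14 mod 271.
238^1 ≡ 238 (mod 271)
238^2 = (238^1)^2 ≡ 238^2 = 56644 ≡ 5 (mod 271)
238^4 = (238^2)^2 ≡ 5^2 = 25 ≡ 25 (mod 271)
238^8 = (238^4)^2 ≡ 25^2 = 625 ≡ 83 (mod 271)
238^14 = 238^8 · 238^4 · 238^2 ≡ 83 · 25 · 5 ≡ 77 (mod 271).

77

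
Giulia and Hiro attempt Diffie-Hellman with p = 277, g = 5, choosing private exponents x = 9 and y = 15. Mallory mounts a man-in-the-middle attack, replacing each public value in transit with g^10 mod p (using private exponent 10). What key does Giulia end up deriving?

193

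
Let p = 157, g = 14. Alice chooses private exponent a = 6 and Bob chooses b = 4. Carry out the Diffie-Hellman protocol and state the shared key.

Alice sends A = g^a mod p = 14^6 mod 157.
14^1 ≡ 14 (mod 157)
14^2 = (14^1)^2 ≡ 14^2 = 196 ≡ 39 (mod 157)
14^4 = (14^2)^2 ≡ 39^2 = 1521 ≡ 108 (mod 157)
14^6 = 14^4 · 14^2 ≡ 108 · 39 ≡ 130 (mod 157).
So A = 130. Bob then computes K = A^b mod p = 130^4 mod 157.
130^1 ≡ 130 (mod 157)
130^2 = (130^1)^2 ≡ 130^2 = 16900 ≡ 101 (mod 157)
130^4 = (130^2)^2 ≡ 101^2 = 10201 ≡ 153 (mod 157)

153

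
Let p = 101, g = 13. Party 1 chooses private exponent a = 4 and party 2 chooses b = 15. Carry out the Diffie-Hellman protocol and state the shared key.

87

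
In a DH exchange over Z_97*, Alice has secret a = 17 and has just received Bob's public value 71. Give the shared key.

Shared key K = 71^17 mod 97.
71^1 ≡ 71 (mod 97)
71^2 = (71^1)^2 ≡ 71^2 = 5041 ≡ 94 (mod 97)
71^4 = (71^2)^2 ≡ 94^2 = 8836 ≡ 9 (mod 97)
71^8 = (71^4)^2 ≡ 9^2 = 81 ≡ 81 (mod 97)
71^16 = (71^8)^2 ≡ 81^2 = 6561 ≡ 62 (mod 97)
71^17 = 71^16 · 71^1 ≡ 62 · 71 ≡ 37 (mod 97).

37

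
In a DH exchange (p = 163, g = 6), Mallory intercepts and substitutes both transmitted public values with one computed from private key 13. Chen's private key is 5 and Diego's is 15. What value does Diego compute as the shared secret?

Diego receives Mallory's public value M = 6^13 mod 163 instead of the honest one.
6^1 ≡ 6 (mod 163)
6^2 = (6^1)^2 ≡ 6^2 = 36 ≡ 36 (mod 163)
6^4 = (6^2)^2 ≡ 36^2 = 1296 ≡ 155 (mod 163)
6^8 = (6^4)^2 ≡ 155^2 = 24025 ≡ 64 (mod 163)
6^13 = 6^8 · 6^4 · 6^1 ≡ 64 · 155 · 6 ≡ 25 (mod 163).
So M = 25. Diego computes K = M^15 mod 163.
25^1 ≡ 25 (mod 163)
25^2 = (25^1)^2 ≡ 25^2 = 625 ≡ 136 (mod 163)
25^4 = (25^2)^2 ≡ 136^2 = 18496 ≡ 77 (mod 163)
25^8 = (25^4)^2 ≡ 77^2 = 5929 ≡ 61 (mod 163)
25^15 = 25^8 · 25^4 · 25^2 · 25^1 ≡ 61 · 77 · 136 · 25 ≡ 38 (mod 163).

38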